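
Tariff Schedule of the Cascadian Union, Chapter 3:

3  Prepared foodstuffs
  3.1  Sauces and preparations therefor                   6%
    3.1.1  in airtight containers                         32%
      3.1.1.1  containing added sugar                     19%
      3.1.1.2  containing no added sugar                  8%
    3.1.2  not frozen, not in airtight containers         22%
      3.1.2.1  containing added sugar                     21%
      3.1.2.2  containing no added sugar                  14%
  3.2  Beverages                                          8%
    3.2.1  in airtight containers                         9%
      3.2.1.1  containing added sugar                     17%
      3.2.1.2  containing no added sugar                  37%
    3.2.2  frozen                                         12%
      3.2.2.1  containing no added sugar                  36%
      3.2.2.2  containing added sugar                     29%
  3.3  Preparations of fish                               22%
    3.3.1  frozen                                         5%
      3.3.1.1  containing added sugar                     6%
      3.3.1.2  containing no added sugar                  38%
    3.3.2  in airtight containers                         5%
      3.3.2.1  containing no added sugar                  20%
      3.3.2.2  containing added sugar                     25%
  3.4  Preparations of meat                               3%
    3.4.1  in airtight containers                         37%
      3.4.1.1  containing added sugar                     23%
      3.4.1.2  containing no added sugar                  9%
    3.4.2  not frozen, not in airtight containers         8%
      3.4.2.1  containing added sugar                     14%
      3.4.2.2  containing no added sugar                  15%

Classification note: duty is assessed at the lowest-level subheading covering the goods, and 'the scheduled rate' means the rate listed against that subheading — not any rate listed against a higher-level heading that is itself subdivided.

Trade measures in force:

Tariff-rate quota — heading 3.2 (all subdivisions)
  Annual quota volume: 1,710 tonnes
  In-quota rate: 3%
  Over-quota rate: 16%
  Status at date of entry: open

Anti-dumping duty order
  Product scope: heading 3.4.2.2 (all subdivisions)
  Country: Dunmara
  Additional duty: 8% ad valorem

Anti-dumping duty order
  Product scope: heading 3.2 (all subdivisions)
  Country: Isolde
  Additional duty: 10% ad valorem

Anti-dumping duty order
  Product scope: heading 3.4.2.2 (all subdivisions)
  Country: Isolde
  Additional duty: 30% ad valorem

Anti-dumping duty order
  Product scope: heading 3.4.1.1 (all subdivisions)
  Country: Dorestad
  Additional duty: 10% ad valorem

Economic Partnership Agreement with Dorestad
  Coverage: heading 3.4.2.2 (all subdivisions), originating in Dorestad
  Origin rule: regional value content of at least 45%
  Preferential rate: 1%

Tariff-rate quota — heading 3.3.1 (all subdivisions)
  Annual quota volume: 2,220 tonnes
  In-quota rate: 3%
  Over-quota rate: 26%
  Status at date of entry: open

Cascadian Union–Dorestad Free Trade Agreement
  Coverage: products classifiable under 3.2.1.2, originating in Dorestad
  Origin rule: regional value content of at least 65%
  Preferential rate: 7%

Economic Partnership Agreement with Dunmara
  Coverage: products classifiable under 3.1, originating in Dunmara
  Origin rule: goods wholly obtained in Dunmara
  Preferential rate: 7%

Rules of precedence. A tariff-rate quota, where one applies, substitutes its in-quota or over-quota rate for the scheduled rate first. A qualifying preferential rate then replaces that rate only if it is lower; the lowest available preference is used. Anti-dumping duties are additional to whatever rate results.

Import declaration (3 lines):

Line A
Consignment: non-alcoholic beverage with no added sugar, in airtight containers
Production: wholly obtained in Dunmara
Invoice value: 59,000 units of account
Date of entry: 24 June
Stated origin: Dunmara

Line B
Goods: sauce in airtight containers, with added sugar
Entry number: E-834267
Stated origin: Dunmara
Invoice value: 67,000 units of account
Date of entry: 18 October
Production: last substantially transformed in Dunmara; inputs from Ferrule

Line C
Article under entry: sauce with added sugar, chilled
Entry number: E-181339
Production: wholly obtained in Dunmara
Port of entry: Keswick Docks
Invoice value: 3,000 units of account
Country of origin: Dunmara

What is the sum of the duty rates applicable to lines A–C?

Line A: non-alcoholic beverage → 3.2; in airtight containers → 3.2.1; with no added sugar → 3.2.1.2. Scheduled 37%. quota on 3.2 open → in-quota 3%; Dunmara agreement on 3.1: 3.2.1.2 not covered. → 3%.
Line B: sauce → 3.1; in airtight containers → 3.1.1; with added sugar → 3.1.1.1. Scheduled 19%. Dunmara agreement on 3.1: not wholly obtained. → 19%.
Line C: sauce → 3.1; chilled → 3.1.2; with added sugar → 3.1.2.1. Scheduled 21%. Dunmara agreement on 3.1: wholly obtained → 7% available; preferential 7%. → 7%.
Sum: 3% + 19% + 7% = 29%.

29%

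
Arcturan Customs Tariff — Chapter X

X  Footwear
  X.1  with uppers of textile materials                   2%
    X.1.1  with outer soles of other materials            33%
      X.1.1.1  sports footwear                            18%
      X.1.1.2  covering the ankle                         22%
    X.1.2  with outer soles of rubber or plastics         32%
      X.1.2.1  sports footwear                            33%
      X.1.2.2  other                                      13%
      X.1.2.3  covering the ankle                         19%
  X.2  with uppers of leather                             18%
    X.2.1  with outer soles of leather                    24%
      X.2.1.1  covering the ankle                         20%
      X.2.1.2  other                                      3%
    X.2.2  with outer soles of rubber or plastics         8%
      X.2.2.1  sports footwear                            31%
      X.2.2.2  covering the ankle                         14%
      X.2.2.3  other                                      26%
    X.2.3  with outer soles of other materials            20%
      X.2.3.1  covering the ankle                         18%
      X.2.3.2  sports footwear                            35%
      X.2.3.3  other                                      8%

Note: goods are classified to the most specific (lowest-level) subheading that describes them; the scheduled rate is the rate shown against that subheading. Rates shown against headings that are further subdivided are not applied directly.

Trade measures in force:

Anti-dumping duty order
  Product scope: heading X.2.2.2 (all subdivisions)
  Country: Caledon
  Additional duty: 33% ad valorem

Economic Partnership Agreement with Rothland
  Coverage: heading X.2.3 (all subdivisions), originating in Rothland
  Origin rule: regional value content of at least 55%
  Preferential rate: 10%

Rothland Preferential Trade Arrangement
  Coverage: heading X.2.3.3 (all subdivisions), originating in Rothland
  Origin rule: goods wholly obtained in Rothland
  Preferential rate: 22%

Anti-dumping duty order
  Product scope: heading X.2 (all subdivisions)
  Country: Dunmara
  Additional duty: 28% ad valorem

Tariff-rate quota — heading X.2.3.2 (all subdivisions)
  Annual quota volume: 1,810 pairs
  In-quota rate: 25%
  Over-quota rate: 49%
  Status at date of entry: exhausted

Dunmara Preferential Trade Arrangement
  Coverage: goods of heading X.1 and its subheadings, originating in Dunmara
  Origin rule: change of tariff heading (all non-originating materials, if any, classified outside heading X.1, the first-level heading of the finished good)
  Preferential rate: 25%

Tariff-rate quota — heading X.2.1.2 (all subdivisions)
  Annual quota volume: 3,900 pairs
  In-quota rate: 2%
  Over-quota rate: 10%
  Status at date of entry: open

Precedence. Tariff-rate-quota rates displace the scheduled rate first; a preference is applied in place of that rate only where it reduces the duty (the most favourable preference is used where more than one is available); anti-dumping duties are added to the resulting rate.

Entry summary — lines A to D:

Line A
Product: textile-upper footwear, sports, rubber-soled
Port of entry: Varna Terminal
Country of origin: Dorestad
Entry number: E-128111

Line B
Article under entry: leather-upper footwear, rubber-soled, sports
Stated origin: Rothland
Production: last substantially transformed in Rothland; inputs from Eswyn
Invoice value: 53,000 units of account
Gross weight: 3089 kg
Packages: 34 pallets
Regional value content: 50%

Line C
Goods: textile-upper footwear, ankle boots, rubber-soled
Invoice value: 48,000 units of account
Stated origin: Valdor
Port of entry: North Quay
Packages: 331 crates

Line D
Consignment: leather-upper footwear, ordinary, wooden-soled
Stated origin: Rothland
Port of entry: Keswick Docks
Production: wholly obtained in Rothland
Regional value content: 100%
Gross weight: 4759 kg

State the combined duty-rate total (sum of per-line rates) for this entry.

Line A: textile-upper → X.1; rubber-soled → X.1.2; sports → X.1.2.1. Scheduled 33%. No special measure applies. → 33%.
Line B: leather-upper → X.2; rubber-soled → X.2.2; sports → X.2.2.1. Scheduled 31%. Rothland agreement on X.2.3: X.2.2.1 not covered; Rothland agreement on X.2.3.3: X.2.2.1 not covered. → 31%.
Line C: textile-upper → X.1; rubber-soled → X.1.2; ankle boots → X.1.2.3. Scheduled 19%. No special measure applies. → 19%.
Line D: leather-upper → X.2; wooden-soled → X.2.3; ordinary → X.2.3.3. Scheduled 8%. Rothland agreement on X.2.3: RVC ≥ 55% → 10% available; Rothland agreement on X.2.3.3: wholly obtained → 22% available; preference 10% not lower than 8% → no reduction. → 8%.
Sum: 33% + 31% + 19% + 8% = 91%.

91%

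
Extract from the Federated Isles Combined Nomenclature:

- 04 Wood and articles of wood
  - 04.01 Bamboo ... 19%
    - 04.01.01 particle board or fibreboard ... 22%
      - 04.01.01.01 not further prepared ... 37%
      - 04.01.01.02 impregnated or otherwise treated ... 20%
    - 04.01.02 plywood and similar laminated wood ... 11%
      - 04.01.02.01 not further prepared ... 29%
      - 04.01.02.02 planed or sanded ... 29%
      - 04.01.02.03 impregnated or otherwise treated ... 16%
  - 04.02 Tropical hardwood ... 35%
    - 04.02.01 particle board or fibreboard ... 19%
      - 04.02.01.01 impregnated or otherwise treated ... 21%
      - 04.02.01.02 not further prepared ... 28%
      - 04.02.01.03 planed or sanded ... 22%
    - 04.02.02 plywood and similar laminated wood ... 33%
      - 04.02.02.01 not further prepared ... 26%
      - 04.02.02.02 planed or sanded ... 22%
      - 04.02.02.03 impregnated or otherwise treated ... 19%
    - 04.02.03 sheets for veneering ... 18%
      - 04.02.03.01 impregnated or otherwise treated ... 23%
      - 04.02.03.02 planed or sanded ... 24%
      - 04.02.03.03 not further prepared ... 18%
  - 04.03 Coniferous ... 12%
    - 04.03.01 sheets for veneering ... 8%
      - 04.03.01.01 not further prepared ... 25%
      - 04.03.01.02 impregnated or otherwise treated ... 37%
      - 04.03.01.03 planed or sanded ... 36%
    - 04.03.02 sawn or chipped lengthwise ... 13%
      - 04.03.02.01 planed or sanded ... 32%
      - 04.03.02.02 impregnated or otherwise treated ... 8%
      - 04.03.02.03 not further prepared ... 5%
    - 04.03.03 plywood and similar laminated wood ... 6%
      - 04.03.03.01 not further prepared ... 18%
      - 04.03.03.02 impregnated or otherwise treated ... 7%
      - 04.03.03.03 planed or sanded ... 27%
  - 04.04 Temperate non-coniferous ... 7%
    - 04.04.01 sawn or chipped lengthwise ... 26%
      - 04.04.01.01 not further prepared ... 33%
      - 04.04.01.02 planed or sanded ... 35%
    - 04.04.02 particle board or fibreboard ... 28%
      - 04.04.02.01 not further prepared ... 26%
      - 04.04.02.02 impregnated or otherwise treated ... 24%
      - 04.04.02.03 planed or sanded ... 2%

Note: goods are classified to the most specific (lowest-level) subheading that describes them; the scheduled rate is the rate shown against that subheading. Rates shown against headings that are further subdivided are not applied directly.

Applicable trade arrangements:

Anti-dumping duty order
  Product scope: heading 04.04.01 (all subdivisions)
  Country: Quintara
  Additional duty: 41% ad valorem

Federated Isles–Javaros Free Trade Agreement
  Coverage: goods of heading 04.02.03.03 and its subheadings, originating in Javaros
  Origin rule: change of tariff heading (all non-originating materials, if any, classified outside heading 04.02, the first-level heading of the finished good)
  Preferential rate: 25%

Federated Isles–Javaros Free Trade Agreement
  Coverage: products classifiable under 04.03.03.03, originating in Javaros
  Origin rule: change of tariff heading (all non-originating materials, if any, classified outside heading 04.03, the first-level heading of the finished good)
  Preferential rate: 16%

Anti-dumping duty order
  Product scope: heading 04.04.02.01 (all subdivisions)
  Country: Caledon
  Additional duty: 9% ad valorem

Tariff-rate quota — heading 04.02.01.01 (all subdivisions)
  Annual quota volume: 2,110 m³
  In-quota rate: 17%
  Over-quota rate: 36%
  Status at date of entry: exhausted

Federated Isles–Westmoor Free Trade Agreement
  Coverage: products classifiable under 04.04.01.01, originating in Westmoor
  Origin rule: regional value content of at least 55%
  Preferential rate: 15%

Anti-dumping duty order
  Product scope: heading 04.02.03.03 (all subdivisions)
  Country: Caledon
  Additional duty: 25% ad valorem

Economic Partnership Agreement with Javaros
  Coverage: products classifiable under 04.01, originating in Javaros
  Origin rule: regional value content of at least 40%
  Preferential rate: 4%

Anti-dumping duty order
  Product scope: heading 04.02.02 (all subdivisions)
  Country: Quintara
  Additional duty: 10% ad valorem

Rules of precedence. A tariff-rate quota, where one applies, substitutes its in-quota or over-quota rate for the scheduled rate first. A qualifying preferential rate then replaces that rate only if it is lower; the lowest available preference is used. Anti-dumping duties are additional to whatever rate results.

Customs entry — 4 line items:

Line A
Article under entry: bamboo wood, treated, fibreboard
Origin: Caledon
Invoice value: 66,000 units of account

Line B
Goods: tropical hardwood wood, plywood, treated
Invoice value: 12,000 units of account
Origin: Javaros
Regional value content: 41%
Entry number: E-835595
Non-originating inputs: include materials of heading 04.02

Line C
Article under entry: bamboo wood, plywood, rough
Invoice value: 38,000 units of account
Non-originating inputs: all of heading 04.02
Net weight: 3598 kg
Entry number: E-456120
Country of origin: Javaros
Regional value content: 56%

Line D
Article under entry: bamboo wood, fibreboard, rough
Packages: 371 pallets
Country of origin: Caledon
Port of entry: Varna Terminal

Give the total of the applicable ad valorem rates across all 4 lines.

80%

Line A: bamboo → 04.01; fibreboard → 04.01.01; treated → 04.01.01.02. Scheduled 20%. No special measure applies. → 20%.
Line B: tropical hardwood → 04.02; plywood → 04.02.02; treated → 04.02.02.03. Scheduled 19%. Javaros agreement on 04.02.03.03: 04.02.02.03 not covered; Javaros agreement on 04.03.03.03: 04.02.02.03 not covered; Javaros agreement on 04.01: 04.02.02.03 not covered. → 19%.
Line C: bamboo → 04.01; plywood → 04.01.02; rough → 04.01.02.01. Scheduled 29%. Javaros agreement on 04.02.03.03: 04.01.02.01 not covered; Javaros agreement on 04.03.03.03: 04.01.02.01 not covered; Javaros agreement on 04.01: RVC ≥ 40% → 4% available; preferential 4%. → 4%.
Line D: bamboo → 04.01; fibreboard → 04.01.01; rough → 04.01.01.01. Scheduled 37%. No special measure applies. → 37%.
Sum: 20% + 19% + 4% + 37% = 80%.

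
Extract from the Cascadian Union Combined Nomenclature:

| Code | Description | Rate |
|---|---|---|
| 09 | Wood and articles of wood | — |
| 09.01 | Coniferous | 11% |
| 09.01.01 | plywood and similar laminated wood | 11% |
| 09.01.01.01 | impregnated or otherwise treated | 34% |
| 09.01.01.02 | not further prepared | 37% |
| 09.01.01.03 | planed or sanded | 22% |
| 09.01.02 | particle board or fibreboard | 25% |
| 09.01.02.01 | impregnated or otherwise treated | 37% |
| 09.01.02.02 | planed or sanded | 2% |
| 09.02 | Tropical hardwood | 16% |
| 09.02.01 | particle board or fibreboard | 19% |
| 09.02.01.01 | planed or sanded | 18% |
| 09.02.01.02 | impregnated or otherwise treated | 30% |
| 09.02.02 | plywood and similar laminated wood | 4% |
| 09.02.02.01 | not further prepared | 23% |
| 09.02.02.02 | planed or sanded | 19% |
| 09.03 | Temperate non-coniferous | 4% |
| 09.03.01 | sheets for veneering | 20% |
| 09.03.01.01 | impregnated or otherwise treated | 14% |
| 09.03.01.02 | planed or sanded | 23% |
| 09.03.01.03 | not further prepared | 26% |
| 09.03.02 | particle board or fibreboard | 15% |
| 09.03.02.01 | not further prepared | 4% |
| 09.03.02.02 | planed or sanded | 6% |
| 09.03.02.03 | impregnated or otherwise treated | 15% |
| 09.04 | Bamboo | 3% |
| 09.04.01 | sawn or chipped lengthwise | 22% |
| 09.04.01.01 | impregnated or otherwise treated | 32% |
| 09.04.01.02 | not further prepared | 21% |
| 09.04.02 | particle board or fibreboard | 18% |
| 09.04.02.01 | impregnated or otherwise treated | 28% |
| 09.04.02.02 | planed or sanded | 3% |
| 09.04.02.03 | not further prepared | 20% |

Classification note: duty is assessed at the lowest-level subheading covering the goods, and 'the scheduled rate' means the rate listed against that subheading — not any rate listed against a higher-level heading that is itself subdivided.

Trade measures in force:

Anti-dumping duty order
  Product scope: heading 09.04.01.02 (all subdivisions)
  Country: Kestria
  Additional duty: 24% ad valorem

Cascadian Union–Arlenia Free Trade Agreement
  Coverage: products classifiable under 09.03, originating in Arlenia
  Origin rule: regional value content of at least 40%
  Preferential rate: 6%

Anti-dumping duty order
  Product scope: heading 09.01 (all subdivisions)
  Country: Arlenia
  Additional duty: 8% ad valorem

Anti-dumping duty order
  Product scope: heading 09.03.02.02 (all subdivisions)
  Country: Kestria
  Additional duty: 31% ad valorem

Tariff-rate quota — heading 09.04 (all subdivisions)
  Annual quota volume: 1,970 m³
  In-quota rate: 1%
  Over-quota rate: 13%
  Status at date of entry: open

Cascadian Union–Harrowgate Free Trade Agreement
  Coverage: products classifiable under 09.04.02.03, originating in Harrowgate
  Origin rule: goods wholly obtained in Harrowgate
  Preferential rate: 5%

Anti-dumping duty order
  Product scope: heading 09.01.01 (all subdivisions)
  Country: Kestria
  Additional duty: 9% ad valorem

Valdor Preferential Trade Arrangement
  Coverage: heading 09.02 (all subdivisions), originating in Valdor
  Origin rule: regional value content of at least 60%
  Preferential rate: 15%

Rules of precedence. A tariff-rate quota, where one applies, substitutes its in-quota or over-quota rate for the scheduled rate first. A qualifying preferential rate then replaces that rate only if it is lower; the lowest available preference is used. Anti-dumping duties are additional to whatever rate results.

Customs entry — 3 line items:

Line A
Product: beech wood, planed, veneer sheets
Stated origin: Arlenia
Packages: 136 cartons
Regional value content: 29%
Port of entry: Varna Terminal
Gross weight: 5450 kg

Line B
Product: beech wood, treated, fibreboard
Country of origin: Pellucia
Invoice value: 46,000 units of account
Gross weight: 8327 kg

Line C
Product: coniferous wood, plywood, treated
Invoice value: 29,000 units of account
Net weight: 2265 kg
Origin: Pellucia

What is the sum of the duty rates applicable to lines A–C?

72%

Line A: beech → 09.03; veneer sheets → 09.03.01; planed → 09.03.01.02. Scheduled 23%. Arlenia agreement on 09.03: RVC < 40%. → 23%.
Line B: beech → 09.03; fibreboard → 09.03.02; treated → 09.03.02.03. Scheduled 15%. No special measure applies. → 15%.
Line C: coniferous → 09.01; plywood → 09.01.01; treated → 09.01.01.01. Scheduled 34%. No special measure applies. → 34%.
Sum: 23% + 15% + 34% = 72%.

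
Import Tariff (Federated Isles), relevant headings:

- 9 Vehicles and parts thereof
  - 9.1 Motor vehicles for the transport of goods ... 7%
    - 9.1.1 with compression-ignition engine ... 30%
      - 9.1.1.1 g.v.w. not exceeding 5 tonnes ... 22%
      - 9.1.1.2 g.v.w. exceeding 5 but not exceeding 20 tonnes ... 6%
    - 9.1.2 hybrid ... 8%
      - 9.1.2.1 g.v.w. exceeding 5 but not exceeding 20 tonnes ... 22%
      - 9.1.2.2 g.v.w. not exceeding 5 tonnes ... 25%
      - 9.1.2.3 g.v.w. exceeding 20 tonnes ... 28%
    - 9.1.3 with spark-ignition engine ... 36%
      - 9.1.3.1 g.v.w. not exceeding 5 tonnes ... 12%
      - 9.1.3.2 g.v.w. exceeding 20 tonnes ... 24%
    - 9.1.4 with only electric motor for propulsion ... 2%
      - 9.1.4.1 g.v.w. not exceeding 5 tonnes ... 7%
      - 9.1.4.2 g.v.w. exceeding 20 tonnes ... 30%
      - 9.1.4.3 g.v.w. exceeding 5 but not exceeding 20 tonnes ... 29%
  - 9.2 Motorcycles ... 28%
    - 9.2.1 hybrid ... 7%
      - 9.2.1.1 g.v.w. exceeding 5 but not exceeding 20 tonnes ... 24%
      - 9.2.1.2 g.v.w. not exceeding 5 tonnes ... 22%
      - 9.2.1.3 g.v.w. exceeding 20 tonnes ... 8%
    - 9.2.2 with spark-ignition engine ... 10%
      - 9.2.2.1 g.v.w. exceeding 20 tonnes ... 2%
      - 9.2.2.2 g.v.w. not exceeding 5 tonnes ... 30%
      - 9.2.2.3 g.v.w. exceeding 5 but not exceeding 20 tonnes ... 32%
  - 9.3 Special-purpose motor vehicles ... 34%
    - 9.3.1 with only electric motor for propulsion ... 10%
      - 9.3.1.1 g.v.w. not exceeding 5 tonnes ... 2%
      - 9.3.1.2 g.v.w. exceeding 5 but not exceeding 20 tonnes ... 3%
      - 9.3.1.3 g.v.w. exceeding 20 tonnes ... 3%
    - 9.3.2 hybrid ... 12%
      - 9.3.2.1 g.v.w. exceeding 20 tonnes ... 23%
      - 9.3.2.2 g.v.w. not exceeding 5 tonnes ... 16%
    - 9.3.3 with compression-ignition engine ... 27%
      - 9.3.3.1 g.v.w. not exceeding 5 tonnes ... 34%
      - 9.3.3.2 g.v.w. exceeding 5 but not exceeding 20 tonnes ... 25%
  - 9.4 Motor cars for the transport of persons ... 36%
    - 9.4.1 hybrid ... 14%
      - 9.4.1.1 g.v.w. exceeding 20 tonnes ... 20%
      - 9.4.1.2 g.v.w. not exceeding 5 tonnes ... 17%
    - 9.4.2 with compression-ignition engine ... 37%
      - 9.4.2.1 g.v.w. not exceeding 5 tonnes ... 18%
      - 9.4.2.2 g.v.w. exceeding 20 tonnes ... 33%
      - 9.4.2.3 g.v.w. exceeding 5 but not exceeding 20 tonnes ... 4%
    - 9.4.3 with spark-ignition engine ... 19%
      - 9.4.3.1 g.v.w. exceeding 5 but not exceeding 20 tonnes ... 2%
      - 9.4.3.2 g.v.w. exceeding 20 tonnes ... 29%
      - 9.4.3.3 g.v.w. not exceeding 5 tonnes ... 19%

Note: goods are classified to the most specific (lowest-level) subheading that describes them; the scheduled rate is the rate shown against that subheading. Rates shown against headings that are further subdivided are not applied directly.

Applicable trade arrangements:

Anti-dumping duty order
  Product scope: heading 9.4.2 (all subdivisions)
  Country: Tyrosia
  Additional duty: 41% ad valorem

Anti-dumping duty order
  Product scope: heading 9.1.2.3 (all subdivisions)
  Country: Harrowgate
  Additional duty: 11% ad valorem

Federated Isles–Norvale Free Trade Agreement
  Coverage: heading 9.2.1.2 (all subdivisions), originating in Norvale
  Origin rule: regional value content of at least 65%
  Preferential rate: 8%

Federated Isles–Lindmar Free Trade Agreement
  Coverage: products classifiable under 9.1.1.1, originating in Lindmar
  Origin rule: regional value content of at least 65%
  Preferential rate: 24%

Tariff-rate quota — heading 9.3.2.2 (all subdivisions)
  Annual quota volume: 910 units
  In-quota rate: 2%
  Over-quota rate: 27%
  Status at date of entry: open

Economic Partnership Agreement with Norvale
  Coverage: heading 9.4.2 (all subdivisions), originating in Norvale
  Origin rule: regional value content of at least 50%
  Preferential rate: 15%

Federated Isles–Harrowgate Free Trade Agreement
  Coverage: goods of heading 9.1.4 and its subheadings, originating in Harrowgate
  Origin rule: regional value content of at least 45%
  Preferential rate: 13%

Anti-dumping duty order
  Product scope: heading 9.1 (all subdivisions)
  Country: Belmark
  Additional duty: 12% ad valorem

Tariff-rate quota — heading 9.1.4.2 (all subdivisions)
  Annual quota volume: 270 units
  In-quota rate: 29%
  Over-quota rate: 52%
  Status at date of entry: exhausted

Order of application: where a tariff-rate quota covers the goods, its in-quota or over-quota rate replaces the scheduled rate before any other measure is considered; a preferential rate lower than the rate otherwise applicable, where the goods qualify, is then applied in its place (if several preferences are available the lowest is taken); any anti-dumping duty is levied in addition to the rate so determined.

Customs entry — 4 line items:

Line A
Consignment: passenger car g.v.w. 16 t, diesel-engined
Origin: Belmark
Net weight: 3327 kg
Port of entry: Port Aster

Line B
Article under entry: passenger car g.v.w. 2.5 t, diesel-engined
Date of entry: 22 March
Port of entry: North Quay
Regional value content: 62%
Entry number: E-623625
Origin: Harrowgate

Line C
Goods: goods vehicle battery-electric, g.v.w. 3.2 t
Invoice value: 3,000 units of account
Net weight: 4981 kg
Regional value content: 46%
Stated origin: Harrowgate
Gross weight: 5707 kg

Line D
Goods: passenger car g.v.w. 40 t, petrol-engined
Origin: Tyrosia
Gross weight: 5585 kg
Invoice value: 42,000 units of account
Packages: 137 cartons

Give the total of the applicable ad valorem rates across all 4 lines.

58%

Line A: passenger car → 9.4; diesel-engined → 9.4.2; g.v.w. 16 t → 9.4.2.3. Scheduled 4%. No special measure applies. → 4%.
Line B: passenger car → 9.4; diesel-engined → 9.4.2; g.v.w. 2.5 t → 9.4.2.1. Scheduled 18%. Harrowgate agreement on 9.1.4: 9.4.2.1 not covered. → 18%.
Line C: goods vehicle → 9.1; battery-electric → 9.1.4; g.v.w. 3.2 t → 9.1.4.1. Scheduled 7%. Harrowgate agreement on 9.1.4: RVC ≥ 45% → 13% available; preference 13% not lower than 7% → no reduction. → 7%.
Line D: passenger car → 9.4; petrol-engined → 9.4.3; g.v.w. 40 t → 9.4.3.2. Scheduled 29%. No special measure applies. → 29%.
Sum: 4% + 18% + 7% + 29% = 58%.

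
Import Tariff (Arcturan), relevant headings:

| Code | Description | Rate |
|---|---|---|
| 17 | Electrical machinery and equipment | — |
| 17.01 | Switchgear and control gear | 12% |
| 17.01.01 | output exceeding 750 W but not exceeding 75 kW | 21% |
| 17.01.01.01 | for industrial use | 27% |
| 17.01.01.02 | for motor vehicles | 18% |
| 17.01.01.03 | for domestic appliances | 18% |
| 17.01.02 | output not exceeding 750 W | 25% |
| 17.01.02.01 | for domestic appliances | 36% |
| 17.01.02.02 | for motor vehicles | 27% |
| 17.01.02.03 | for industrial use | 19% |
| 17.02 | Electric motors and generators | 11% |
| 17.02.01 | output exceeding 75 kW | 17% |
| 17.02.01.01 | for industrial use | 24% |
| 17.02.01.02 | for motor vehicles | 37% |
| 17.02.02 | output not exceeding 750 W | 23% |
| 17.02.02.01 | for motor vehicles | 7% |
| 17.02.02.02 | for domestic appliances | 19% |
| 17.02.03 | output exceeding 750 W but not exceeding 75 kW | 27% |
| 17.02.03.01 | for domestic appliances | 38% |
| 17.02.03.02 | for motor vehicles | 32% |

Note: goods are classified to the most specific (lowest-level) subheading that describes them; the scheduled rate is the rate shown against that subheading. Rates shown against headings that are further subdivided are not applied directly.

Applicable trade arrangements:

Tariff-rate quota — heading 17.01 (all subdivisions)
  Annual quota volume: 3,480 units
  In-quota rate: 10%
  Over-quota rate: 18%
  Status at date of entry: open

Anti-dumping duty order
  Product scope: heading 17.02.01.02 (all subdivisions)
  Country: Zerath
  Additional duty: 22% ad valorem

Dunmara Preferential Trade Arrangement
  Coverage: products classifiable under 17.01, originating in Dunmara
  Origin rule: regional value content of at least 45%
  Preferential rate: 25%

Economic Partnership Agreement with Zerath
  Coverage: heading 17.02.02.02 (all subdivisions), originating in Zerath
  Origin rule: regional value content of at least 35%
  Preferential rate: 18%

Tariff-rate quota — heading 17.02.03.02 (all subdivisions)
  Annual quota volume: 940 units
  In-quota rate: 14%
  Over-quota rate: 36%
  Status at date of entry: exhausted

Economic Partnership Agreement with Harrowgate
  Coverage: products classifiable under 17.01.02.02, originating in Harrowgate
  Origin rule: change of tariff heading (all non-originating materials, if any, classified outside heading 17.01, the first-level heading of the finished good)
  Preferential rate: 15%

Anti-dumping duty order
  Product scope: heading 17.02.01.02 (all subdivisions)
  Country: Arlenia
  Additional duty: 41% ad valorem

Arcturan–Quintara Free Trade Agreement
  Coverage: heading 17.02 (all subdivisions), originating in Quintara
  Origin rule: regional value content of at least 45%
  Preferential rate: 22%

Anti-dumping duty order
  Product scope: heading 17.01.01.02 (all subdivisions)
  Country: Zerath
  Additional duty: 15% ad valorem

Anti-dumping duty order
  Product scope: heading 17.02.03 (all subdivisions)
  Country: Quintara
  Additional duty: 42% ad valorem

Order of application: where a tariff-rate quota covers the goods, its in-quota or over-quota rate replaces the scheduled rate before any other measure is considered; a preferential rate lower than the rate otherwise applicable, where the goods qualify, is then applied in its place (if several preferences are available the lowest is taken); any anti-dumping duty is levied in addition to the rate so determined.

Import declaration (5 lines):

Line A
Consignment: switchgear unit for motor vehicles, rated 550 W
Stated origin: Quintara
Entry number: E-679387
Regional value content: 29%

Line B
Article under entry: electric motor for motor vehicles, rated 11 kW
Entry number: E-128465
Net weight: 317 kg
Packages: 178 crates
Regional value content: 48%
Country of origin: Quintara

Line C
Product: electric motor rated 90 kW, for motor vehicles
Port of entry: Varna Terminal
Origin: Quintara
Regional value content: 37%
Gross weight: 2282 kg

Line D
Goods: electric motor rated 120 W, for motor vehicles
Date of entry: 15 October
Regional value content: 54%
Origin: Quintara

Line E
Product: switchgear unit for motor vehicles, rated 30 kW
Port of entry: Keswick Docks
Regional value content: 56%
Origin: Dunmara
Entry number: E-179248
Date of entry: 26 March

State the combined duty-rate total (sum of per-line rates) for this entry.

Line A: switchgear unit → 17.01; rated 550 W → 17.01.02; for motor vehicles → 17.01.02.02. Scheduled 27%. quota on 17.01 open → in-quota 10%; Quintara agreement on 17.02: 17.01.02.02 not covered. → 10%.
Line B: electric motor → 17.02; rated 11 kW → 17.02.03; for motor vehicles → 17.02.03.02. Scheduled 32%. quota on 17.02.03.02 exhausted → over-quota 36%; Quintara agreement on 17.02: RVC ≥ 45% → 22% available; preferential 22%; anti-dumping (Quintara, 17.02.03): +42%; total 22% + 42% = 64%. → 64%.
Line C: electric motor → 17.02; rated 90 kW → 17.02.01; for motor vehicles → 17.02.01.02. Scheduled 37%. Quintara agreement on 17.02: RVC < 45%. → 37%.
Line D: electric motor → 17.02; rated 120 W → 17.02.02; for motor vehicles → 17.02.02.01. Scheduled 7%. Quintara agreement on 17.02: RVC ≥ 45% → 22% available; preference 22% not lower than 7% → no reduction. → 7%.
Line E: switchgear unit → 17.01; rated 30 kW → 17.01.01; for motor vehicles → 17.01.01.02. Scheduled 18%. quota on 17.01 open → in-quota 10%; Dunmara agreement on 17.01: RVC ≥ 45% → 25% available; preference 25% not lower than 10% → no reduction. → 10%.
Sum: 10% + 64% + 37% + 7% + 10% = 128%.

128%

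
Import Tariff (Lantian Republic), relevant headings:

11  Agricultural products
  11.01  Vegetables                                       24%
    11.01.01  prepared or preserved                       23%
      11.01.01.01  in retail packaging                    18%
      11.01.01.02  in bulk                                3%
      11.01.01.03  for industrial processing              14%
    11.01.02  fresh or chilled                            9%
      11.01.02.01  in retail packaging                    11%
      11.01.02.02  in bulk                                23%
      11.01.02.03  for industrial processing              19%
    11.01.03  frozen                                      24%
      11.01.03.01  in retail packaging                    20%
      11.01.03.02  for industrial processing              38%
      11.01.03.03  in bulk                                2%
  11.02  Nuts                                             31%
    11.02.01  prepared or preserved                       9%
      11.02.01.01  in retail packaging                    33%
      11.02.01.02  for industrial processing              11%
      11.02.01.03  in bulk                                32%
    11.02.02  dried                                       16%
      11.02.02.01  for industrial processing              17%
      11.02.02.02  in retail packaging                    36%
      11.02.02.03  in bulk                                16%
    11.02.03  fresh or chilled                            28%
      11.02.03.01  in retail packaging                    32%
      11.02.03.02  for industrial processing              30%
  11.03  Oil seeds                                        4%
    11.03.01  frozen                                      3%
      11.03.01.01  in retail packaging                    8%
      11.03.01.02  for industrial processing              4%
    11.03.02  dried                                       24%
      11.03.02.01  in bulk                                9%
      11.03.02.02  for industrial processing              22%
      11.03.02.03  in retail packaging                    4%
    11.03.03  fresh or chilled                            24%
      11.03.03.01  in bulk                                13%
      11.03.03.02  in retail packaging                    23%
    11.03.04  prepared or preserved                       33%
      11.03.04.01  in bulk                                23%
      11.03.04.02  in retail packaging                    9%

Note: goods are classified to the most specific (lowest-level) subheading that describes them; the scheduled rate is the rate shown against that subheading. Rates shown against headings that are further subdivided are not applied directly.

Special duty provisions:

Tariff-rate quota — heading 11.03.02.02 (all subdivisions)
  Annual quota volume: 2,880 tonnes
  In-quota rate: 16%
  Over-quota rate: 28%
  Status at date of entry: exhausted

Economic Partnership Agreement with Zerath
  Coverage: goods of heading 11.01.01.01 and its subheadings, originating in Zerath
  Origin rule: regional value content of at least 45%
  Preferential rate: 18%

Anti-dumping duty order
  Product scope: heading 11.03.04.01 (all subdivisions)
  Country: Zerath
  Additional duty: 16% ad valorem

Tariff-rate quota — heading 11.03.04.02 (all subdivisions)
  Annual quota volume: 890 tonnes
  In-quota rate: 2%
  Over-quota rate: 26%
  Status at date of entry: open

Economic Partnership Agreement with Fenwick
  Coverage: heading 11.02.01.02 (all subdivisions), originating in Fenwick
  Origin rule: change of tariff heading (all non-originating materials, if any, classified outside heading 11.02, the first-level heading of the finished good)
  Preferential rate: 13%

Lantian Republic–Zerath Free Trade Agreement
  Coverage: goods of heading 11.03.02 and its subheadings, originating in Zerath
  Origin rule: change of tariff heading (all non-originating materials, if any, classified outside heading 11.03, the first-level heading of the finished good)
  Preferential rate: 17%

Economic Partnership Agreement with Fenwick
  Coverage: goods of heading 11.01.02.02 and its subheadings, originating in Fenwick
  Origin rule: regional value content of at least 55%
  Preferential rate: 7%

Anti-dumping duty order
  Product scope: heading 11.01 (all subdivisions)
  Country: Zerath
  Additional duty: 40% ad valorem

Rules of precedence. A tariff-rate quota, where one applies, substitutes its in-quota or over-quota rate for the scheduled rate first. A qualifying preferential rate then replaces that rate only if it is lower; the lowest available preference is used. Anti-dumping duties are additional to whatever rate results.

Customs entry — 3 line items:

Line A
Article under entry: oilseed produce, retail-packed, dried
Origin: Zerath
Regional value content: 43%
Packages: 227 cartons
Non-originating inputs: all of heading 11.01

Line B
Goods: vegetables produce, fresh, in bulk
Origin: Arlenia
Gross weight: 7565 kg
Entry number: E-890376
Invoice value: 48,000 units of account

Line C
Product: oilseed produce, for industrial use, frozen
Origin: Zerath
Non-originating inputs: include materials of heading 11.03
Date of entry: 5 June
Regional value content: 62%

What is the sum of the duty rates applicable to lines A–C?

31%

Line A: oilseed → 11.03; dried → 11.03.02; retail-packed → 11.03.02.03. Scheduled 4%. Zerath agreement on 11.01.01.01: 11.03.02.03 not covered; Zerath agreement on 11.03.02: CTH met → 17% available; preference 17% not lower than 4% → no reduction. → 4%.
Line B: vegetables → 11.01; fresh → 11.01.02; in bulk → 11.01.02.02. Scheduled 23%. No special measure applies. → 23%.
Line C: oilseed → 11.03; frozen → 11.03.01; for industrial use → 11.03.01.02. Scheduled 4%. Zerath agreement on 11.01.01.01: 11.03.01.02 not covered; Zerath agreement on 11.03.02: 11.03.01.02 not covered. → 4%.
Sum: 4% + 23% + 4% = 31%.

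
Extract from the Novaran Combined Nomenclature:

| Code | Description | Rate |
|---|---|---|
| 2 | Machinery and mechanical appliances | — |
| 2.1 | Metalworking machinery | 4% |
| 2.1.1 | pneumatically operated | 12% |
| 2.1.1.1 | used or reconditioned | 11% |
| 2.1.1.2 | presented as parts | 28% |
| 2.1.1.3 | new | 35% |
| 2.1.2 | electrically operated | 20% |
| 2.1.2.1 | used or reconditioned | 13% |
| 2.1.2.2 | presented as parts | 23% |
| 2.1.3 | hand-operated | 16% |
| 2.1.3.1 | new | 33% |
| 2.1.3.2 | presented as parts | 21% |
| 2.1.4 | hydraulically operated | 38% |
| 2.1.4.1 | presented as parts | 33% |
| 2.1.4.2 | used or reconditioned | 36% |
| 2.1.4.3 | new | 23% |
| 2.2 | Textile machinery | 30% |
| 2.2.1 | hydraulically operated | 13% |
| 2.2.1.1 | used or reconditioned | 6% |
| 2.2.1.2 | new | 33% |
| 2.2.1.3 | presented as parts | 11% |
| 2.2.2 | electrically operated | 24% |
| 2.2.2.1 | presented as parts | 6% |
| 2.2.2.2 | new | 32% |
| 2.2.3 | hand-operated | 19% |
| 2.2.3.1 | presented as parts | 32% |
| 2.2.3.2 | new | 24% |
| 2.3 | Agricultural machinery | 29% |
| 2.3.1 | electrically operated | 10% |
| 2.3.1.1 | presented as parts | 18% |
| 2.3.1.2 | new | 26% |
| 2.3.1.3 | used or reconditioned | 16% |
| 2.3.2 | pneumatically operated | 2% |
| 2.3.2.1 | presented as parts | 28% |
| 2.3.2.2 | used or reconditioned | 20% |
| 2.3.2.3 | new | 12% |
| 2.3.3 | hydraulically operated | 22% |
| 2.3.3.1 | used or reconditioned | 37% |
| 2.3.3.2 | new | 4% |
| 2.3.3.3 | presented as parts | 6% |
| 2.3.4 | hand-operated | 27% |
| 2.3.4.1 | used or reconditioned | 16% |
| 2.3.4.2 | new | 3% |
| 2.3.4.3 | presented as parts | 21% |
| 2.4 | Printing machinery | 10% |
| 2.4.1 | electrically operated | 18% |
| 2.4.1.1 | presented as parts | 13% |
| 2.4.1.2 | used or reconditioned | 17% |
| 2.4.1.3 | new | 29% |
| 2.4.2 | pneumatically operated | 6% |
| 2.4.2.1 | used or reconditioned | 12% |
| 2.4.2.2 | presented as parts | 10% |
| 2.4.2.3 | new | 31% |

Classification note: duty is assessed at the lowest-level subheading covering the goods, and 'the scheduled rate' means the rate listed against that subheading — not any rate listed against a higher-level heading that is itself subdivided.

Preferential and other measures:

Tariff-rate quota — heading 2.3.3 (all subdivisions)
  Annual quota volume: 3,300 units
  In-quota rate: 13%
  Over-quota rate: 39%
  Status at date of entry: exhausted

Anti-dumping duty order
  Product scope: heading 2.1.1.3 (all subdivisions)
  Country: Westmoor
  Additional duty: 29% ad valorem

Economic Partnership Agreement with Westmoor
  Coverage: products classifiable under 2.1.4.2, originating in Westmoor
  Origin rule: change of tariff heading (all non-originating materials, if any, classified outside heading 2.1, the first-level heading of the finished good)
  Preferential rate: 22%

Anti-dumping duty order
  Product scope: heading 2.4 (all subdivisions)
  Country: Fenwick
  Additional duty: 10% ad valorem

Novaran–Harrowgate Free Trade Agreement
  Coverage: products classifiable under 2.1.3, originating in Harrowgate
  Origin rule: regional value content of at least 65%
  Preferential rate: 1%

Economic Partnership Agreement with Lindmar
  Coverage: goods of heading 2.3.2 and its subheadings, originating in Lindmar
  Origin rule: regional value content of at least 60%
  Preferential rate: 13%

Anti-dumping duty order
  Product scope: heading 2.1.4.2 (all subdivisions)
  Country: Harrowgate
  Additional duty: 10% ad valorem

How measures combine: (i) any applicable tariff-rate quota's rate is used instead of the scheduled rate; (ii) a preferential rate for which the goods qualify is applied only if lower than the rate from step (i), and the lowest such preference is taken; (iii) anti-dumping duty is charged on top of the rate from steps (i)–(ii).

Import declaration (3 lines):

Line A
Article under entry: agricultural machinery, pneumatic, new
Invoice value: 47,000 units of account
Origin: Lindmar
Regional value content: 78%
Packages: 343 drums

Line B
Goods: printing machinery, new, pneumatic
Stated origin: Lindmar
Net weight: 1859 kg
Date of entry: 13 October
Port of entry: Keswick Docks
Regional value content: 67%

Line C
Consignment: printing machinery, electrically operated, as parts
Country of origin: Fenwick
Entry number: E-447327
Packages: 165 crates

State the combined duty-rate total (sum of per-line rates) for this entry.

66%

Line A: agricultural → 2.3; pneumatic → 2.3.2; new → 2.3.2.3. Scheduled 12%. Lindmar agreement on 2.3.2: RVC ≥ 60% → 13% available; preference 13% not lower than 12% → no reduction. → 12%.
Line B: printing → 2.4; pneumatic → 2.4.2; new → 2.4.2.3. Scheduled 31%. Lindmar agreement on 2.3.2: 2.4.2.3 not covered. → 31%.
Line C: printing → 2.4; electrically operated → 2.4.1; as parts → 2.4.1.1. Scheduled 13%. anti-dumping (Fenwick, 2.4): +10%; total 13% + 10% = 23%. → 23%.
Sum: 12% + 31% + 23% = 66%.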